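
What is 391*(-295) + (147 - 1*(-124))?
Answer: -115074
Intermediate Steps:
391*(-295) + (147 - 1*(-124)) = -115345 + (147 + 124) = -115345 + 271 = -115074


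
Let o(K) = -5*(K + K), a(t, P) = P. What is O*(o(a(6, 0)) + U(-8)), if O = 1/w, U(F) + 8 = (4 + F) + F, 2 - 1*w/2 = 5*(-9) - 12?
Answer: -10/59 ≈ -0.16949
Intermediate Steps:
o(K) = -10*K
w = 118 (w = 4 - 2*(5*(-9) - 12) = 4 - 2*(-45 - 12) = 4 - 2*(-57) = 4 + 114 = 118)
U(F) = -4 + 2*F (U(F) = -8 + ((4 + F) + F) = -8 + (4 + 2*F) = -4 + 2*F)
O = 1/118 ≈ 0.0084746
O*(o(a(6, 0)) + U(-8)) = (-10*0 + (-4 + 2*(-8)))/118 = (0 + (-4 - 16))/118 = (0 - 20)/118 = (1/118)*(-20) = -10/59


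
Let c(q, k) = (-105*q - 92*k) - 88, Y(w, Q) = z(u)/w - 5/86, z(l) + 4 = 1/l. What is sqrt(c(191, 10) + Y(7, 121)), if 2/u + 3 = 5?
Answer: I*sqrt(7633491838)/602 ≈ 145.13*I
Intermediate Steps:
u = 1 (u = 2/(-3 + 5) = 2/2 = 2*(1/2) = 1)
z(l) = -4 + 1/l
Y(w, Q) = -5/86 - 3/w (Y(w, Q) = (-4 + 1/1)/w - 5/86 = (-4 + 1)/w - 5*1/86 = -3/w - 5/86 = -5/86 - 3/w)
c(q, k) = -88 - 105*q - 92*k
sqrt(c(191, 10) + Y(7, 121)) = sqrt((-88 - 105*191 - 92*10) + (-5/86 - 3/7)) = sqrt((-88 - 20055 - 920) + (-5/86 - 3*1/7)) = sqrt(-21063 + (-5/86 - 3/7)) = sqrt(-21063 - 293/602) = sqrt(-12680219/602) = I*sqrt(7633491838)/602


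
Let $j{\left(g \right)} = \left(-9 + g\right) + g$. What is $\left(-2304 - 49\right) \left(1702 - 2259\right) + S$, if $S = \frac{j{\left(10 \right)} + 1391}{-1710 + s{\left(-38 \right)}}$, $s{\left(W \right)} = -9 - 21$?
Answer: $\frac{1140239569}{870} \approx 1.3106 \cdot 10^{6}$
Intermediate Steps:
$s{\left(W \right)} = -30$ ($s{\left(W \right)} = -9 - 21 = -30$)
$j{\left(g \right)} = -9 + 2 g$
$S = - \frac{701}{870}$ ($S = \frac{\left(-9 + 2 \cdot 10\right) + 1391}{-1710 - 30} = \frac{\left(-9 + 20\right) + 1391}{-1740} = \left(11 + 1391\right) \left(- \frac{1}{1740}\right) = 1402 \left(- \frac{1}{1740}\right) = - \frac{701}{870} \approx -0.80575$)
$\left(-2304 - 49\right) \left(1702 - 2259\right) + S = \left(-2304 - 49\right) \left(1702 - 2259\right) - \frac{701}{870} = \left(-2353\right) \left(-557\right) - \frac{701}{870} = 1310621 - \frac{701}{870} = \frac{1140239569}{870}$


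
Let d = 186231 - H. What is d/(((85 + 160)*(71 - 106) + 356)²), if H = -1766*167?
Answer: 481153/67551961 ≈ 0.0071227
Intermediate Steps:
H = -294922
d = 481153 (d = 186231 - 1*(-294922) = 186231 + 294922 = 481153)
d/(((85 + 160)*(71 - 106) + 356)²) = 481153/(((85 + 160)*(71 - 106) + 356)²) = 481153/((245*(-35) + 356)²) = 481153/((-8575 + 356)²) = 481153/((-8219)²) = 481153/67551961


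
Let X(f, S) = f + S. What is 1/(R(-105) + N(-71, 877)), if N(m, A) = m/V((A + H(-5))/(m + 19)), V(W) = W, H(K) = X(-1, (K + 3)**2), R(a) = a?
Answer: -220/22177 ≈ -0.0099202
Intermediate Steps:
X(f, S) = S + f
H(K) = -1 + (3 + K)**2 (H(K) = (K + 3)**2 - 1 = (3 + K)**2 - 1 = -1 + (3 + K)**2)
N(m, A) = m*(19 + m)/(3 + A) (N(m, A) = m/(((A + (-1 + (3 - 5)**2))/(m + 19))) = m/(((A + (-1 + (-2)**2))/(19 + m))) = m/(((A + (-1 + 4))/(19 + m))) = m/(((A + 3)/(19 + m))) = m/(((3 + A)/(19 + m))) = m*((19 + m)/(3 + A)) = m*(19 + m)/(3 + A))
1/(R(-105) + N(-71, 877)) = 1/(-105 - 71*(19 - 71)/(3 + 877)) = 1/(-105 - 71*(-52)/880) = 1/(-105 - 71*1/880*(-52)) = 1/(-105 + 923/220) = 1/(-22177/220) = -220/22177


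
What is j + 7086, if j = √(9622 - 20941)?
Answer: 7086 + 7*I*√231 ≈ 7086.0 + 106.39*I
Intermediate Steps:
j = 7*I*√231 (j = √(-11319) = 7*I*√231 ≈ 106.39*I)
j + 7086 = 7*I*√231 + 7086 = 7086 + 7*I*√231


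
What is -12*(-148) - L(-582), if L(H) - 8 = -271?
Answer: 2039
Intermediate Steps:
L(H) = -263 (L(H) = 8 - 271 = -263)
-12*(-148) - L(-582) = -12*(-148) - 1*(-263) = 1776 + 263 = 2039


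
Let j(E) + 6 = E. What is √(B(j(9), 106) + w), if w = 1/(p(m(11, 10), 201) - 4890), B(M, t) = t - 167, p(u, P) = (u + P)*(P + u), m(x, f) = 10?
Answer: 3*I*√10645282910/39631 ≈ 7.8102*I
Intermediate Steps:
p(u, P) = (P + u)² (p(u, P) = (P + u)*(P + u) = (P + u)²)
j(E) = -6 + E
B(M, t) = -167 + t
w = 1/39631 (w = 1/((201 + 10)² - 4890) = 1/(211² - 4890) = 1/(44521 - 4890) = 1/39631 ≈ 2.5233e-5)
√(B(j(9), 106) + w) = √((-167 + 106) + 1/39631) = √(-61 + 1/39631) = √(-2417490/39631) = 3*I*√10645282910/39631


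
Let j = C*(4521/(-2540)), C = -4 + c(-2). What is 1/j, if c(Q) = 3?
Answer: 2540/4521 ≈ 0.56182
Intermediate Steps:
C = -1 (C = -4 + 3 = -1)
j = 4521/2540 (j = -4521/(-2540) = -4521*(-1)/2540 = -1*(-4521/2540) = 4521/2540 ≈ 1.7799)
1/j = 1/(4521/2540) = 2540/4521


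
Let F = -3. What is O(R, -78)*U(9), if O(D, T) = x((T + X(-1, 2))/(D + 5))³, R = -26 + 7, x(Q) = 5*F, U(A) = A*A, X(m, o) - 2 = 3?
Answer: -273375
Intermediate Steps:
X(m, o) = 5 (X(m, o) = 2 + 3 = 5)
U(A) = A²
x(Q) = -15 (x(Q) = 5*(-3) = -15)
R = -19
O(D, T) = -3375 (O(D, T) = (-15)³ = -3375)
O(R, -78)*U(9) = -3375*9² = -3375*81 = -273375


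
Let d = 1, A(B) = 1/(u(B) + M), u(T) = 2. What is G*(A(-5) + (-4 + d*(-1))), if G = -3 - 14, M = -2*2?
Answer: 187/2 ≈ 93.500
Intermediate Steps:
M = -4
A(B) = -1/2 (A(B) = 1/(2 - 4) = 1/(-2) = -1/2)
G = -17
G*(A(-5) + (-4 + d*(-1))) = -17*(-1/2 + (-4 + 1*(-1))) = -17*(-1/2 + (-4 - 1)) = -17*(-1/2 - 5) = -17*(-11/2) = 187/2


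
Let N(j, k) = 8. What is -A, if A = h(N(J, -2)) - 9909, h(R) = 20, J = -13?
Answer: 9889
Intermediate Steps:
A = -9889 (A = 20 - 9909 = -9889)
-A = -1*(-9889) = 9889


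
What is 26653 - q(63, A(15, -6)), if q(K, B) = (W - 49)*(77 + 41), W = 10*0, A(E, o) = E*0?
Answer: 32435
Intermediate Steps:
A(E, o) = 0
W = 0
q(K, B) = -5782 (q(K, B) = (0 - 49)*(77 + 41) = -49*118 = -5782)
26653 - q(63, A(15, -6)) = 26653 - 1*(-5782) = 26653 + 5782 = 32435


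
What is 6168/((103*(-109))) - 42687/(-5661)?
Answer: 2904117/415399 ≈ 6.9911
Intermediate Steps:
6168/((103*(-109))) - 42687/(-5661) = 6168/(-11227) - 42687*(-1/5661) = 6168*(-1/11227) + 279/37 = -6168/11227 + 279/37 = 2904117/415399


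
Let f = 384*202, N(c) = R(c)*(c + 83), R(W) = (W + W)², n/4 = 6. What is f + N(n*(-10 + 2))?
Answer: -15995136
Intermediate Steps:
n = 24 (n = 4*6 = 24)
R(W) = 4*W² (R(W) = (2*W)² = 4*W²)
N(c) = 4*c²*(83 + c) (N(c) = (4*c²)*(c + 83) = (4*c²)*(83 + c) = 4*c²*(83 + c))
f = 77568
f + N(n*(-10 + 2)) = 77568 + 4*(24*(-10 + 2))²*(83 + 24*(-10 + 2)) = 77568 + 4*(24*(-8))²*(83 + 24*(-8)) = 77568 + 4*(-192)²*(83 - 192) = 77568 + 4*36864*(-109) = 77568 - 16072704 = -15995136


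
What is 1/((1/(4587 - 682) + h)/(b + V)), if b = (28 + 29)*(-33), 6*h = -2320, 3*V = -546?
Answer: 24168045/4529797 ≈ 5.3354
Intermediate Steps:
V = -182 (V = (1/3)*(-546) = -182)
h = -1160/3 (h = (1/6)*(-2320) = -1160/3 ≈ -386.67)
b = -1881 (b = 57*(-33) = -1881)
1/((1/(4587 - 682) + h)/(b + V)) = 1/((1/(4587 - 682) - 1160/3)/(-1881 - 182)) = 1/((1/3905 - 1160/3)/(-2063)) = 1/((1/3905 - 1160/3)*(-1/2063)) = 1/(-4529797/11715*(-1/2063)) = 1/(4529797/24168045) = 24168045/4529797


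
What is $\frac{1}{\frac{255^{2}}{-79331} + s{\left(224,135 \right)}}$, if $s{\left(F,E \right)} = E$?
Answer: $\frac{79331}{10644660} \approx 0.0074527$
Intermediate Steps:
$\frac{1}{\frac{255^{2}}{-79331} + s{\left(224,135 \right)}} = \frac{1}{\frac{255^{2}}{-79331} + 135} = \frac{1}{65025 \left(- \frac{1}{79331}\right) + 135} = \frac{1}{- \frac{65025}{79331} + 135} = \frac{1}{\frac{10644660}{79331}} = \frac{79331}{10644660}$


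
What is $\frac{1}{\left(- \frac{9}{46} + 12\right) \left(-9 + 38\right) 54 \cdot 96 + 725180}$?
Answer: $\frac{23}{57495364} \approx 4.0003 \cdot 10^{-7}$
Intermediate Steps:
$\frac{1}{\left(- \frac{9}{46} + 12\right) \left(-9 + 38\right) 54 \cdot 96 + 725180} = \frac{1}{\left(\left(-9\right) \frac{1}{46} + 12\right) 29 \cdot 54 \cdot 96 + 725180} = \frac{1}{\left(- \frac{9}{46} + 12\right) 29 \cdot 54 \cdot 96 + 725180} = \frac{1}{\frac{543}{46} \cdot 29 \cdot 54 \cdot 96 + 725180} = \frac{1}{\frac{15747}{46} \cdot 54 \cdot 96 + 725180} = \frac{1}{\frac{425169}{23} \cdot 96 + 725180} = \frac{1}{\frac{40816224}{23} + 725180} = \frac{1}{\frac{57495364}{23}} = \frac{23}{57495364}$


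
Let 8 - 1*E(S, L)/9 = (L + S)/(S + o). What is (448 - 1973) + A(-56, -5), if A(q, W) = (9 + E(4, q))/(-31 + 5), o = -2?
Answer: -39965/26 ≈ -1537.1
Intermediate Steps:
E(S, L) = 72 - 9*(L + S)/(-2 + S) (E(S, L) = 72 - 9*(L + S)/(S - 2) = 72 - 9*(L + S)/(-2 + S))
A(q, W) = -63/26 + 9*q/52 (A(q, W) = (9 + 9*(-16 - q + 7*4)/(-2 + 4))/(-31 + 5) = (9 + 9*(-16 - q + 28)/2)/(-26) = (9 + 9*(½)*(12 - q))*(-1/26) = (9 + (54 - 9*q/2))*(-1/26) = (63 - 9*q/2)*(-1/26) = -63/26 + 9*q/52)
(448 - 1973) + A(-56, -5) = (448 - 1973) + (-63/26 + (9/52)*(-56)) = -1525 + (-63/26 - 126/13) = -1525 - 315/26 = -39965/26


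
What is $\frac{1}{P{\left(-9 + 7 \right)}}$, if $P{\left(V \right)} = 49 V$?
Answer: $- \frac{1}{98} \approx -0.010204$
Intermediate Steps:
$\frac{1}{P{\left(-9 + 7 \right)}} = \frac{1}{49 \left(-9 + 7\right)} = \frac{1}{49 \left(-2\right)} = \frac{1}{-98} = - \frac{1}{98}$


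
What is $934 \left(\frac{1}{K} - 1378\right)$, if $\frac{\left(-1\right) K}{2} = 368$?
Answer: $- \frac{473635603}{368} \approx -1.2871 \cdot 10^{6}$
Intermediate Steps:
$K = -736$ ($K = \left(-2\right) 368 = -736$)
$934 \left(\frac{1}{K} - 1378\right) = 934 \left(\frac{1}{-736} - 1378\right) = 934 \left(- \frac{1}{736} - 1378\right) = 934 \left(- \frac{1014209}{736}\right) = - \frac{473635603}{368}$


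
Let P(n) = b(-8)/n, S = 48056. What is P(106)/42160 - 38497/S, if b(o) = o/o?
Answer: -21505188133/26845042720 ≈ -0.80109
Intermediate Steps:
b(o) = 1
P(n) = 1/n
P(106)/42160 - 38497/S = 1/(106*42160) - 38497/48056 = (1/106)*(1/42160) - 38497*1/48056 = 1/4468960 - 38497/48056 = -21505188133/26845042720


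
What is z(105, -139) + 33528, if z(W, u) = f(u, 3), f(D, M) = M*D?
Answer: 33111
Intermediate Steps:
f(D, M) = D*M
z(W, u) = 3*u (z(W, u) = u*3 = 3*u)
z(105, -139) + 33528 = 3*(-139) + 33528 = -417 + 33528 = 33111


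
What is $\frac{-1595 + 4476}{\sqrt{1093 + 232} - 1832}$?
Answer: $- \frac{5277992}{3354899} - \frac{14405 \sqrt{53}}{3354899} \approx -1.6045$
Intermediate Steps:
$\frac{-1595 + 4476}{\sqrt{1093 + 232} - 1832} = \frac{2881}{\sqrt{1325} - 1832} = \frac{2881}{5 \sqrt{53} - 1832} = \frac{2881}{-1832 + 5 \sqrt{53}}$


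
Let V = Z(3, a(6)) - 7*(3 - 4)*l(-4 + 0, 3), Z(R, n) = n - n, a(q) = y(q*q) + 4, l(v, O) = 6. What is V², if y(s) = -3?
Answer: 1764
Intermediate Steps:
a(q) = 1 (a(q) = -3 + 4 = 1)
Z(R, n) = 0
V = 42 (V = 0 - 7*(3 - 4)*6 = 0 - (-7)*6 = 0 - 7*(-6) = 0 + 42 = 42)
V² = 42² = 1764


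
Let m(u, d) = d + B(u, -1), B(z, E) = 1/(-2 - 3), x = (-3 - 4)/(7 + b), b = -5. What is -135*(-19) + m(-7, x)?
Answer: 25613/10 ≈ 2561.3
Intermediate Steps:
x = -7/2 (x = (-3 - 4)/(7 - 5) = -7/2 ≈ -3.5000)
B(z, E) = -1/5 (B(z, E) = 1/(-5) = -1/5)
m(u, d) = -1/5 + d (m(u, d) = d - 1/5 = -1/5 + d)
-135*(-19) + m(-7, x) = -135*(-19) + (-1/5 - 7/2) = 2565 - 37/10 = 25613/10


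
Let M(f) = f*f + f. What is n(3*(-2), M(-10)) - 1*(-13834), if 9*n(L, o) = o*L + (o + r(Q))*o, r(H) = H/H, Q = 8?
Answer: 14684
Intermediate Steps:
r(H) = 1
M(f) = f + f² (M(f) = f² + f = f + f²)
n(L, o) = L*o/9 + o*(1 + o)/9 (n(L, o) = (o*L + (o + 1)*o)/9 = (L*o + (1 + o)*o)/9 = (L*o + o*(1 + o))/9 = L*o/9 + o*(1 + o)/9)
n(3*(-2), M(-10)) - 1*(-13834) = (-10*(1 - 10))*(1 + 3*(-2) - 10*(1 - 10))/9 - 1*(-13834) = (-10*(-9))*(1 - 6 - 10*(-9))/9 + 13834 = (⅑)*90*(1 - 6 + 90) + 13834 = (⅑)*90*85 + 13834 = 850 + 13834 = 14684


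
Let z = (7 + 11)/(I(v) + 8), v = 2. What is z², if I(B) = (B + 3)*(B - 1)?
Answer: 324/169 ≈ 1.9172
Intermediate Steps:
I(B) = (-1 + B)*(3 + B) (I(B) = (3 + B)*(-1 + B) = (-1 + B)*(3 + B))
z = 18/13 (z = (7 + 11)/((-3 + 2² + 2*2) + 8) = 18/((-3 + 4 + 4) + 8) = 18/(5 + 8) = 18/13 ≈ 1.3846)
z² = (18/13)² = 324/169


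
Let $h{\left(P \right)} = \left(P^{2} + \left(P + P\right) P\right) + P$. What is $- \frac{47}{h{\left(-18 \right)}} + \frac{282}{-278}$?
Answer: $- \frac{141047}{132606} \approx -1.0637$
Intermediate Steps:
$h{\left(P \right)} = P + 3 P^{2}$ ($h{\left(P \right)} = \left(P^{2} + 2 P P\right) + P = \left(P^{2} + 2 P^{2}\right) + P = 3 P^{2} + P = P + 3 P^{2}$)
$- \frac{47}{h{\left(-18 \right)}} + \frac{282}{-278} = - \frac{47}{\left(-18\right) \left(1 + 3 \left(-18\right)\right)} + \frac{282}{-278} = - \frac{47}{\left(-18\right) \left(1 - 54\right)} + 282 \left(- \frac{1}{278}\right) = - \frac{47}{\left(-18\right) \left(-53\right)} - \frac{141}{139} = - \frac{47}{954} - \frac{141}{139} = - \frac{141047}{132606}$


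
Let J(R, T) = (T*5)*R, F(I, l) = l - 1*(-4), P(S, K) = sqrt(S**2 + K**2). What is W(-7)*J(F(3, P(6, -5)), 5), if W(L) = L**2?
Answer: 4900 + 1225*sqrt(61) ≈ 14468.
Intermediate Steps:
P(S, K) = sqrt(K**2 + S**2)
F(I, l) = 4 + l (F(I, l) = l + 4 = 4 + l)
J(R, T) = 5*R*T (J(R, T) = (5*T)*R = 5*R*T)
W(-7)*J(F(3, P(6, -5)), 5) = (-7)**2*(5*(4 + sqrt((-5)**2 + 6**2))*5) = 49*(5*(4 + sqrt(25 + 36))*5) = 49*(5*(4 + sqrt(61))*5) = 49*(100 + 25*sqrt(61)) = 4900 + 1225*sqrt(61)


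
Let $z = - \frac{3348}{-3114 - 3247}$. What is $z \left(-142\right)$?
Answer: $- \frac{475416}{6361} \approx -74.739$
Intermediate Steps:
$z = \frac{3348}{6361}$ ($z = - \frac{3348}{-3114 - 3247} = - \frac{3348}{-6361} = \left(-3348\right) \left(- \frac{1}{6361}\right) = \frac{3348}{6361} \approx 0.52633$)
$z \left(-142\right) = \frac{3348}{6361} \left(-142\right) = - \frac{475416}{6361}$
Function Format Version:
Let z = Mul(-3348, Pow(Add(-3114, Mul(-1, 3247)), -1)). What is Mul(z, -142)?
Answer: Rational(-475416, 6361) ≈ -74.739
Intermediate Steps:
z = Rational(3348, 6361) (z = Mul(-3348, Pow(Add(-3114, -3247), -1)) = Mul(-3348, Pow(-6361, -1)) = Mul(-3348, Rational(-1, 6361)) = Rational(3348, 6361) ≈ 0.52633)
Mul(z, -142) = Mul(Rational(3348, 6361), -142) = Rational(-475416, 6361)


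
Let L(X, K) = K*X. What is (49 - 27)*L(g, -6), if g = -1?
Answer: 132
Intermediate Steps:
(49 - 27)*L(g, -6) = (49 - 27)*(-6*(-1)) = 22*6 = 132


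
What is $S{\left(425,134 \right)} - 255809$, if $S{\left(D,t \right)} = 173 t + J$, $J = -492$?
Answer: $-233119$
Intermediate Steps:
$S{\left(D,t \right)} = -492 + 173 t$ ($S{\left(D,t \right)} = 173 t - 492 = -492 + 173 t$)
$S{\left(425,134 \right)} - 255809 = \left(-492 + 173 \cdot 134\right) - 255809 = \left(-492 + 23182\right) - 255809 = 22690 - 255809 = -233119$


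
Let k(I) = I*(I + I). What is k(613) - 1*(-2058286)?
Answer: 2809824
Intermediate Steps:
k(I) = 2*I² (k(I) = I*(2*I) = 2*I²)
k(613) - 1*(-2058286) = 2*613² - 1*(-2058286) = 2*375769 + 2058286 = 751538 + 2058286 = 2809824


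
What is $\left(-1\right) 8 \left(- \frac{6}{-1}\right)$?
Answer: $-48$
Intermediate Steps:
$\left(-1\right) 8 \left(- \frac{6}{-1}\right) = - 8 \left(\left(-6\right) \left(-1\right)\right) = \left(-8\right) 6 = -48$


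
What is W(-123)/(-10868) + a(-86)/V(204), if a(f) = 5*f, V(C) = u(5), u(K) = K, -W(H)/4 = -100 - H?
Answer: -233639/2717 ≈ -85.992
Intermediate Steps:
W(H) = 400 + 4*H (W(H) = -4*(-100 - H) = 400 + 4*H)
V(C) = 5
W(-123)/(-10868) + a(-86)/V(204) = (400 + 4*(-123))/(-10868) + (5*(-86))/5 = (400 - 492)*(-1/10868) - 430*⅕ = -92*(-1/10868) - 86 = 23/2717 - 86 = -233639/2717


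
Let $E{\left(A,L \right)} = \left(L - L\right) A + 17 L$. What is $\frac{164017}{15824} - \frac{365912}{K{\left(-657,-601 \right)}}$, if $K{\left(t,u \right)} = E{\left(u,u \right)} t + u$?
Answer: $\frac{34221458249}{3319068176} \approx 10.311$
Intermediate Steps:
$E{\left(A,L \right)} = 17 L$ ($E{\left(A,L \right)} = 0 A + 17 L = 0 + 17 L = 17 L$)
$K{\left(t,u \right)} = u + 17 t u$ ($K{\left(t,u \right)} = 17 u t + u = 17 t u + u = u + 17 t u$)
$\frac{164017}{15824} - \frac{365912}{K{\left(-657,-601 \right)}} = \frac{164017}{15824} - \frac{365912}{\left(-601\right) \left(1 + 17 \left(-657\right)\right)} = 164017 \cdot \frac{1}{15824} - \frac{365912}{\left(-601\right) \left(1 - 11169\right)} = \frac{164017}{15824} - \frac{365912}{\left(-601\right) \left(-11168\right)} = \frac{164017}{15824} - \frac{365912}{6711968} = \frac{164017}{15824} - \frac{45739}{838996} = \frac{34221458249}{3319068176}$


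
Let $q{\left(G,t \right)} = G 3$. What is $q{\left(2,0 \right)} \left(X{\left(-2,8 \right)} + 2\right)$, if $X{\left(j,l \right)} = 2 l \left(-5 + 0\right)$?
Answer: $-468$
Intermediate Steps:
$q{\left(G,t \right)} = 3 G$
$X{\left(j,l \right)} = - 10 l$ ($X{\left(j,l \right)} = 2 l \left(-5\right) = - 10 l$)
$q{\left(2,0 \right)} \left(X{\left(-2,8 \right)} + 2\right) = 3 \cdot 2 \left(\left(-10\right) 8 + 2\right) = 6 \left(-80 + 2\right) = 6 \left(-78\right) = -468$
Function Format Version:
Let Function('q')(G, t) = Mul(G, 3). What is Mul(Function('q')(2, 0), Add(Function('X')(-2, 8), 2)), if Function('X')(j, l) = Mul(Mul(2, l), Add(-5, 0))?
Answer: -468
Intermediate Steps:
Function('q')(G, t) = Mul(3, G)
Function('X')(j, l) = Mul(-10, l) (Function('X')(j, l) = Mul(Mul(2, l), -5) = Mul(-10, l))
Mul(Function('q')(2, 0), Add(Function('X')(-2, 8), 2)) = Mul(Mul(3, 2), Add(Mul(-10, 8), 2)) = Mul(6, Add(-80, 2)) = Mul(6, -78) = -468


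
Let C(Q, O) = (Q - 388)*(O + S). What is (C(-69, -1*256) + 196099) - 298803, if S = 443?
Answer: -188163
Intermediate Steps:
C(Q, O) = (-388 + Q)*(443 + O) (C(Q, O) = (Q - 388)*(O + 443) = (-388 + Q)*(443 + O))
(C(-69, -1*256) + 196099) - 298803 = ((-171884 - (-388)*256 + 443*(-69) - 1*256*(-69)) + 196099) - 298803 = ((-171884 - 388*(-256) - 30567 - 256*(-69)) + 196099) - 298803 = ((-171884 + 99328 - 30567 + 17664) + 196099) - 298803 = (-85459 + 196099) - 298803 = 110640 - 298803 = -188163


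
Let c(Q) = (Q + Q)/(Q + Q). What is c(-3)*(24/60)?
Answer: ⅖ ≈ 0.40000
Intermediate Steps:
c(Q) = 1 (c(Q) = (2*Q)/((2*Q)) = (2*Q)*(1/(2*Q)) = 1)
c(-3)*(24/60) = 1*(24/60) = 1*(24*(1/60)) = 1*(⅖) = ⅖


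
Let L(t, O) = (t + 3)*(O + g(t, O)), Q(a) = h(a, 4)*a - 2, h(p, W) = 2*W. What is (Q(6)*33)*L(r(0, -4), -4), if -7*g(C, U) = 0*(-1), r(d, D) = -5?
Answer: 12144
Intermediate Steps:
g(C, U) = 0 (g(C, U) = -0*(-1) = -⅐*0 = 0)
Q(a) = -2 + 8*a (Q(a) = (2*4)*a - 2 = 8*a - 2 = -2 + 8*a)
L(t, O) = O*(3 + t) (L(t, O) = (t + 3)*(O + 0) = (3 + t)*O = O*(3 + t))
(Q(6)*33)*L(r(0, -4), -4) = ((-2 + 8*6)*33)*(-4*(3 - 5)) = ((-2 + 48)*33)*(-4*(-2)) = (46*33)*8 = 1518*8 = 12144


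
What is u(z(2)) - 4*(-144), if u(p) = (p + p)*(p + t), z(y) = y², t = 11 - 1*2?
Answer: 680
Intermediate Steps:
t = 9 (t = 11 - 2 = 9)
u(p) = 2*p*(9 + p) (u(p) = (p + p)*(p + 9) = (2*p)*(9 + p) = 2*p*(9 + p))
u(z(2)) - 4*(-144) = 2*2²*(9 + 2²) - 4*(-144) = 2*4*(9 + 4) + 576 = 2*4*13 + 576 = 104 + 576 = 680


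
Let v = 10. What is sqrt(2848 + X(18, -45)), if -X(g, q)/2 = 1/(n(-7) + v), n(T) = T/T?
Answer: sqrt(344586)/11 ≈ 53.365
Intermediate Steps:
n(T) = 1
X(g, q) = -2/11 (X(g, q) = -2/(1 + 10) = -2/11)
sqrt(2848 + X(18, -45)) = sqrt(2848 - 2/11) = sqrt(31326/11) = sqrt(344586)/11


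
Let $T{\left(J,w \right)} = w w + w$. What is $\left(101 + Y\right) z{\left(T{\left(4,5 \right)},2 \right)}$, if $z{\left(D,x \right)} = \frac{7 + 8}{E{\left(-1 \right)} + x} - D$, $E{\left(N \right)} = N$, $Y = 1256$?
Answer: $-20355$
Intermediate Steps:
$T{\left(J,w \right)} = w + w^{2}$ ($T{\left(J,w \right)} = w^{2} + w = w + w^{2}$)
$z{\left(D,x \right)} = - D + \frac{15}{-1 + x}$ ($z{\left(D,x \right)} = \frac{7 + 8}{-1 + x} - D = \frac{15}{-1 + x} - D = - D + \frac{15}{-1 + x}$)
$\left(101 + Y\right) z{\left(T{\left(4,5 \right)},2 \right)} = \left(101 + 1256\right) \frac{15 + 5 \left(1 + 5\right) - 5 \left(1 + 5\right) 2}{-1 + 2} = 1357 \frac{15 + 5 \cdot 6 - 5 \cdot 6 \cdot 2}{1} = 1357 \cdot 1 \left(15 + 30 - 30 \cdot 2\right) = 1357 \cdot 1 \left(15 + 30 - 60\right) = 1357 \cdot 1 \left(-15\right) = 1357 \left(-15\right) = -20355$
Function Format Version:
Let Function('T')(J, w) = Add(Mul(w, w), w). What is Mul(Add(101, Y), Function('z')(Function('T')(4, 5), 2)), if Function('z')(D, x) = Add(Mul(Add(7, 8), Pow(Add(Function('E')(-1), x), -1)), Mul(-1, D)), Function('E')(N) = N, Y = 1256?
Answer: -20355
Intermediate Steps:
Function('T')(J, w) = Add(w, Pow(w, 2)) (Function('T')(J, w) = Add(Pow(w, 2), w) = Add(w, Pow(w, 2)))
Function('z')(D, x) = Add(Mul(-1, D), Mul(15, Pow(Add(-1, x), -1))) (Function('z')(D, x) = Add(Mul(Add(7, 8), Pow(Add(-1, x), -1)), Mul(-1, D)) = Add(Mul(15, Pow(Add(-1, x), -1)), Mul(-1, D)) = Add(Mul(-1, D), Mul(15, Pow(Add(-1, x), -1))))
Mul(Add(101, Y), Function('z')(Function('T')(4, 5), 2)) = Mul(Add(101, 1256), Mul(Pow(Add(-1, 2), -1), Add(15, Mul(5, Add(1, 5)), Mul(-1, Mul(5, Add(1, 5)), 2)))) = Mul(1357, Mul(Pow(1, -1), Add(15, Mul(5, 6), Mul(-1, Mul(5, 6), 2)))) = Mul(1357, Mul(1, Add(15, 30, Mul(-1, 30, 2)))) = Mul(1357, Mul(1, Add(15, 30, -60))) = Mul(1357, Mul(1, -15)) = Mul(1357, -15) = -20355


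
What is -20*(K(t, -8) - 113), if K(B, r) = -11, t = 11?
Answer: 2480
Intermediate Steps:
-20*(K(t, -8) - 113) = -20*(-11 - 113) = -20*(-124) = 2480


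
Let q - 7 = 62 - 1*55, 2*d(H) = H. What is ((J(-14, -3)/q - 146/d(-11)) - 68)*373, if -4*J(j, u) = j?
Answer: -676249/44 ≈ -15369.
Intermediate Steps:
d(H) = H/2
J(j, u) = -j/4
q = 14 (q = 7 + (62 - 1*55) = 7 + (62 - 55) = 7 + 7 = 14)
((J(-14, -3)/q - 146/d(-11)) - 68)*373 = ((-¼*(-14)/14 - 146/((½)*(-11))) - 68)*373 = (((7/2)*(1/14) - 146/(-11/2)) - 68)*373 = ((¼ - 146*(-2/11)) - 68)*373 = ((¼ + 292/11) - 68)*373 = (1179/44 - 68)*373 = -1813/44*373 = -676249/44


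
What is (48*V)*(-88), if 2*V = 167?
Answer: -352704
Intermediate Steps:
V = 167/2 (V = (1/2)*167 = 167/2 ≈ 83.500)
(48*V)*(-88) = (48*(167/2))*(-88) = 4008*(-88) = -352704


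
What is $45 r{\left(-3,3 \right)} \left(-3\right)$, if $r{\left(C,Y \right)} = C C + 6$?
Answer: $-2025$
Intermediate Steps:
$r{\left(C,Y \right)} = 6 + C^{2}$ ($r{\left(C,Y \right)} = C^{2} + 6 = 6 + C^{2}$)
$45 r{\left(-3,3 \right)} \left(-3\right) = 45 \left(6 + \left(-3\right)^{2}\right) \left(-3\right) = 45 \left(6 + 9\right) \left(-3\right) = 45 \cdot 15 \left(-3\right) = 675 \left(-3\right) = -2025$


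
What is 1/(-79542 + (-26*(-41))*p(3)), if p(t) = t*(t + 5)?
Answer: -1/53958 ≈ -1.8533e-5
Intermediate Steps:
p(t) = t*(5 + t)
1/(-79542 + (-26*(-41))*p(3)) = 1/(-79542 + (-26*(-41))*(3*(5 + 3))) = 1/(-79542 + 1066*(3*8)) = 1/(-79542 + 1066*24) = 1/(-79542 + 25584) = 1/(-53958) = -1/53958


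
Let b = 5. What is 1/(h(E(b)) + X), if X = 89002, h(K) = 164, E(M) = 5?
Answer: 1/89166 ≈ 1.1215e-5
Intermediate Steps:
1/(h(E(b)) + X) = 1/(164 + 89002) = 1/89166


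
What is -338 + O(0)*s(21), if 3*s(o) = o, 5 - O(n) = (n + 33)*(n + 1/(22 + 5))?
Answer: -2804/9 ≈ -311.56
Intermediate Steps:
O(n) = 5 - (33 + n)*(1/27 + n) (O(n) = 5 - (n + 33)*(n + 1/(22 + 5)) = 5 - (33 + n)*(n + 1/27) = 5 - (33 + n)*(1/27 + n))
s(o) = o/3
-338 + O(0)*s(21) = -338 + (34/9 - 1*0² - 892/27*0)*((⅓)*21) = -338 + (34/9 - 1*0 + 0)*7 = -338 + (34/9 + 0 + 0)*7 = -338 + (34/9)*7 = -338 + 238/9 = -2804/9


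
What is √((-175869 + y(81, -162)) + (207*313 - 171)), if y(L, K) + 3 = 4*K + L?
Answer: I*√111819 ≈ 334.39*I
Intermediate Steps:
y(L, K) = -3 + L + 4*K (y(L, K) = -3 + (4*K + L) = -3 + (L + 4*K) = -3 + L + 4*K)
√((-175869 + y(81, -162)) + (207*313 - 171)) = √((-175869 + (-3 + 81 + 4*(-162))) + (207*313 - 171)) = √((-175869 + (-3 + 81 - 648)) + (64791 - 171)) = √((-175869 - 570) + 64620) = √(-176439 + 64620) = √(-111819) = I*√111819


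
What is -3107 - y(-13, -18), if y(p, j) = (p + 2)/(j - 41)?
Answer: -183324/59 ≈ -3107.2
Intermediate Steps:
y(p, j) = (2 + p)/(-41 + j)
-3107 - y(-13, -18) = -3107 - (2 - 13)/(-41 - 18) = -3107 - (-11)/(-59) = -3107 - (-1)*(-11)/59 = -3107 - 1*11/59 = -3107 - 11/59 = -183324/59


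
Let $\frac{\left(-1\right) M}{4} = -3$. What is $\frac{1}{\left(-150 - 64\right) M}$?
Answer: $- \frac{1}{2568} \approx -0.00038941$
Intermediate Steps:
$M = 12$ ($M = \left(-4\right) \left(-3\right) = 12$)
$\frac{1}{\left(-150 - 64\right) M} = \frac{1}{\left(-150 - 64\right) 12} = \frac{1}{\left(-214\right) 12} = \frac{1}{-2568} = - \frac{1}{2568}$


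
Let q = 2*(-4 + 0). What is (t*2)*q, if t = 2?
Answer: -32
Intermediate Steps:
q = -8 (q = 2*(-4) = -8)
(t*2)*q = (2*2)*(-8) = 4*(-8) = -32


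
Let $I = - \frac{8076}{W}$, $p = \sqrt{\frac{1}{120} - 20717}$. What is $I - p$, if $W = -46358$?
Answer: $\frac{4038}{23179} - \frac{i \sqrt{74581170}}{60} \approx 0.17421 - 143.93 i$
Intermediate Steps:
$p = \frac{i \sqrt{74581170}}{60}$ ($p = \sqrt{\frac{1}{120} - 20717} = \sqrt{- \frac{2486039}{120}} = \frac{i \sqrt{74581170}}{60} \approx 143.93 i$)
$I = \frac{4038}{23179}$ ($I = - \frac{8076}{-46358} = \left(-8076\right) \left(- \frac{1}{46358}\right) = \frac{4038}{23179} \approx 0.17421$)
$I - p = \frac{4038}{23179} - \frac{i \sqrt{74581170}}{60}$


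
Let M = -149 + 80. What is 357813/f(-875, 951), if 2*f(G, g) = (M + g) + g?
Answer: 238542/611 ≈ 390.41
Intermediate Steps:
M = -69
f(G, g) = -69/2 + g (f(G, g) = ((-69 + g) + g)/2 = (-69 + 2*g)/2 = -69/2 + g)
357813/f(-875, 951) = 357813/(-69/2 + 951) = 357813/(1833/2) = 357813*(2/1833) = 238542/611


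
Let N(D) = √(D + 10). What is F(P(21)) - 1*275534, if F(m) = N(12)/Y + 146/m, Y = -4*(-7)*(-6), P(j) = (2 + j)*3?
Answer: -19011700/69 - √22/168 ≈ -2.7553e+5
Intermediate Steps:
N(D) = √(10 + D)
P(j) = 6 + 3*j
Y = -168 (Y = 28*(-6) = -168)
F(m) = 146/m - √22/168 (F(m) = √(10 + 12)/(-168) + 146/m = √22*(-1/168) + 146/m = -√22/168 + 146/m = 146/m - √22/168)
F(P(21)) - 1*275534 = (146/(6 + 3*21) - √22/168) - 1*275534 = (146/(6 + 63) - √22/168) - 275534 = (146/69 - √22/168) - 275534 = -19011700/69 - √22/168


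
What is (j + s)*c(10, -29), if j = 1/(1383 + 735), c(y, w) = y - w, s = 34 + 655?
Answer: 18970939/706 ≈ 26871.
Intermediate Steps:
s = 689
j = 1/2118 ≈ 0.00047214
(j + s)*c(10, -29) = (1/2118 + 689)*(10 - 1*(-29)) = 1459303*(10 + 29)/2118 = (1459303/2118)*39 = 18970939/706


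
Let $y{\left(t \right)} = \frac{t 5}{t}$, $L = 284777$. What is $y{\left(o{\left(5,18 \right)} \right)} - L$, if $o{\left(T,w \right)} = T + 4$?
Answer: $-284772$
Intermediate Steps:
$o{\left(T,w \right)} = 4 + T$
$y{\left(t \right)} = 5$ ($y{\left(t \right)} = \frac{5 t}{t} = 5$)
$y{\left(o{\left(5,18 \right)} \right)} - L = 5 - 284777 = -284772$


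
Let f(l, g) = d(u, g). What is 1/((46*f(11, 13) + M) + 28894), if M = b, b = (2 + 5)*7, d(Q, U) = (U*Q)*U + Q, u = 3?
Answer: 1/52403 ≈ 1.9083e-5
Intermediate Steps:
d(Q, U) = Q + Q*U**2 (d(Q, U) = (Q*U)*U + Q = Q*U**2 + Q = Q + Q*U**2)
b = 49 (b = 7*7 = 49)
M = 49
f(l, g) = 3 + 3*g**2 (f(l, g) = 3*(1 + g**2) = 3 + 3*g**2)
1/((46*f(11, 13) + M) + 28894) = 1/((46*(3 + 3*13**2) + 49) + 28894) = 1/((46*(3 + 3*169) + 49) + 28894) = 1/((46*(3 + 507) + 49) + 28894) = 1/((46*510 + 49) + 28894) = 1/((23460 + 49) + 28894) = 1/(23509 + 28894) = 1/52403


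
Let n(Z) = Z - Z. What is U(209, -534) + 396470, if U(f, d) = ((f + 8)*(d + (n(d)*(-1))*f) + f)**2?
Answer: 13379714031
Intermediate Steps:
n(Z) = 0
U(f, d) = (f + d*(8 + f))**2 (U(f, d) = ((f + 8)*(d + (0*(-1))*f) + f)**2 = ((8 + f)*(d + 0*f) + f)**2 = ((8 + f)*(d + 0) + f)**2 = ((8 + f)*d + f)**2 = (d*(8 + f) + f)**2 = (f + d*(8 + f))**2)
U(209, -534) + 396470 = (209 + 8*(-534) - 534*209)**2 + 396470 = (209 - 4272 - 111606)**2 + 396470 = (-115669)**2 + 396470 = 13379317561 + 396470 = 13379714031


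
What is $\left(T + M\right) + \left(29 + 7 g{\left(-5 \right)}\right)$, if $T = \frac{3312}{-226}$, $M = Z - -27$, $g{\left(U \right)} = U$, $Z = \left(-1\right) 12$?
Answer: $- \frac{639}{113} \approx -5.6549$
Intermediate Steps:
$Z = -12$
$M = 15$ ($M = -12 - -27 = -12 + 27 = 15$)
$T = - \frac{1656}{113}$ ($T = 3312 \left(- \frac{1}{226}\right) = - \frac{1656}{113} \approx -14.655$)
$\left(T + M\right) + \left(29 + 7 g{\left(-5 \right)}\right) = \left(- \frac{1656}{113} + 15\right) + \left(29 + 7 \left(-5\right)\right) = \frac{39}{113} + \left(29 - 35\right) = \frac{39}{113} - 6 = - \frac{639}{113}$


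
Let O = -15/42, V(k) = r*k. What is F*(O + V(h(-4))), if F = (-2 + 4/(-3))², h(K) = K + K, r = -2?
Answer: 3650/21 ≈ 173.81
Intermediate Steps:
h(K) = 2*K
F = 100/9 (F = (-2 + 4*(-⅓))² = (-2 - 4/3)² = (-10/3)² = 100/9 ≈ 11.111)
V(k) = -2*k
O = -5/14 (O = -15*1/42 = -5/14 ≈ -0.35714)
F*(O + V(h(-4))) = 100*(-5/14 - 4*(-4))/9 = 100*(-5/14 - 2*(-8))/9 = 100*(-5/14 + 16)/9 = (100/9)*(219/14) = 3650/21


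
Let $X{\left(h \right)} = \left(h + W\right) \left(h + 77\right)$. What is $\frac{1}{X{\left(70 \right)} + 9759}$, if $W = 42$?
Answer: $\frac{1}{26223} \approx 3.8134 \cdot 10^{-5}$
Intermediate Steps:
$X{\left(h \right)} = \left(42 + h\right) \left(77 + h\right)$ ($X{\left(h \right)} = \left(h + 42\right) \left(h + 77\right) = \left(42 + h\right) \left(77 + h\right)$)
$\frac{1}{X{\left(70 \right)} + 9759} = \frac{1}{\left(3234 + 70^{2} + 119 \cdot 70\right) + 9759} = \frac{1}{\left(3234 + 4900 + 8330\right) + 9759} = \frac{1}{16464 + 9759} = \frac{1}{26223}$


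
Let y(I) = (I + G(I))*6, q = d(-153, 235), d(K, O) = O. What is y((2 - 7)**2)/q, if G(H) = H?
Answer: 60/47 ≈ 1.2766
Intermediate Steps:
q = 235
y(I) = 12*I (y(I) = (I + I)*6 = (2*I)*6 = 12*I)
y((2 - 7)**2)/q = (12*(2 - 7)**2)/235 = (12*(-5)**2)*(1/235) = (12*25)*(1/235) = 300*(1/235) = 60/47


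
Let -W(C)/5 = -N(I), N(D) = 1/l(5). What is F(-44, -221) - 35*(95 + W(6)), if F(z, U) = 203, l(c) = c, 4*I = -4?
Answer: -3157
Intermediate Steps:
I = -1 (I = (¼)*(-4) = -1)
N(D) = ⅕ (N(D) = 1/5 = ⅕)
W(C) = 1 (W(C) = -(-5)/5 = -5*(-⅕) = 1)
F(-44, -221) - 35*(95 + W(6)) = 203 - 35*(95 + 1) = 203 - 35*96 = 203 - 1*3360 = 203 - 3360 = -3157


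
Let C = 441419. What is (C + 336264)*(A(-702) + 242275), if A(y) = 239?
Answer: 188599015062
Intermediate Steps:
(C + 336264)*(A(-702) + 242275) = (441419 + 336264)*(239 + 242275) = 777683*242514 = 188599015062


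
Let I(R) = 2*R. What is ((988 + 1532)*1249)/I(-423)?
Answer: -174860/47 ≈ -3720.4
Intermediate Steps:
((988 + 1532)*1249)/I(-423) = ((988 + 1532)*1249)/((2*(-423))) = (2520*1249)/(-846) = 3147480*(-1/846) = -174860/47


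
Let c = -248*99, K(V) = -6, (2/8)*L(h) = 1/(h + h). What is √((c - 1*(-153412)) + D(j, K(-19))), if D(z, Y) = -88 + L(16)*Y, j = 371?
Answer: √515085/2 ≈ 358.85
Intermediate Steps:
L(h) = 2/h (L(h) = 4/(h + h) = 4/((2*h)) = 4*(1/(2*h)) = 2/h)
D(z, Y) = -88 + Y/8 (D(z, Y) = -88 + (2/16)*Y = -88 + (2*(1/16))*Y = -88 + Y/8)
c = -24552
√((c - 1*(-153412)) + D(j, K(-19))) = √((-24552 - 1*(-153412)) + (-88 + (⅛)*(-6))) = √((-24552 + 153412) + (-88 - ¾)) = √(128860 - 355/4) = √(515085/4) = √515085/2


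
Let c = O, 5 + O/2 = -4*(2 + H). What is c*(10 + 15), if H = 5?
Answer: -1650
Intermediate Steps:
O = -66 (O = -10 + 2*(-4*(2 + 5)) = -10 + 2*(-4*7) = -10 + 2*(-28) = -10 - 56 = -66)
c = -66
c*(10 + 15) = -66*(10 + 15) = -66*25 = -1650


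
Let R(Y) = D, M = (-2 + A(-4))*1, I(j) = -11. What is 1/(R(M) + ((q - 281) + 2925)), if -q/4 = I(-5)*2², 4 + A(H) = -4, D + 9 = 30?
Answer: 1/2841 ≈ 0.00035199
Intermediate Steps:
D = 21 (D = -9 + 30 = 21)
A(H) = -8 (A(H) = -4 - 4 = -8)
M = -10 (M = (-2 - 8)*1 = -10*1 = -10)
R(Y) = 21
q = 176 (q = -(-44)*2² = -(-44)*4 = -4*(-44) = 176)
1/(R(M) + ((q - 281) + 2925)) = 1/(21 + ((176 - 281) + 2925)) = 1/(21 + (-105 + 2925)) = 1/(21 + 2820) = 1/2841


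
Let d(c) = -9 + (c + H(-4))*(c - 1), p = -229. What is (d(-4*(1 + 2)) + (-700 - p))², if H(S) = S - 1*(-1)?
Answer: 81225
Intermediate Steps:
H(S) = 1 + S (H(S) = S + 1 = 1 + S)
d(c) = -9 + (-1 + c)*(-3 + c) (d(c) = -9 + (c + (1 - 4))*(c - 1) = -9 + (c - 3)*(-1 + c) = -9 + (-3 + c)*(-1 + c) = -9 + (-1 + c)*(-3 + c))
(d(-4*(1 + 2)) + (-700 - p))² = ((-6 + (-4*(1 + 2))² - (-16)*(1 + 2)) + (-700 - 1*(-229)))² = ((-6 + (-4*3)² - (-16)*3) + (-700 + 229))² = ((-6 + (-12)² - 4*(-12)) - 471)² = ((-6 + 144 + 48) - 471)² = (186 - 471)² = (-285)² = 81225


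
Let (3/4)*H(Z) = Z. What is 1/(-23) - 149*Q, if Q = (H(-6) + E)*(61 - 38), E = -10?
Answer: 1418777/23 ≈ 61686.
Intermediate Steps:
H(Z) = 4*Z/3
Q = -414 (Q = ((4/3)*(-6) - 10)*(61 - 38) = (-8 - 10)*23 = -18*23 = -414)
1/(-23) - 149*Q = 1/(-23) - 149*(-414) = -1/23 + 61686 = 1418777/23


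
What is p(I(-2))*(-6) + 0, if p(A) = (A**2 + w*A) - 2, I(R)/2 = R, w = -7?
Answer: -252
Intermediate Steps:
I(R) = 2*R
p(A) = -2 + A**2 - 7*A (p(A) = (A**2 - 7*A) - 2 = -2 + A**2 - 7*A)
p(I(-2))*(-6) + 0 = (-2 + (2*(-2))**2 - 14*(-2))*(-6) + 0 = (-2 + (-4)**2 - 7*(-4))*(-6) + 0 = (-2 + 16 + 28)*(-6) + 0 = 42*(-6) + 0 = -252 + 0 = -252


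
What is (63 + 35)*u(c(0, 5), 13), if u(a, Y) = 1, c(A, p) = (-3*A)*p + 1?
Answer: 98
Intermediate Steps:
c(A, p) = 1 - 3*A*p (c(A, p) = -3*A*p + 1 = 1 - 3*A*p)
(63 + 35)*u(c(0, 5), 13) = (63 + 35)*1 = 98*1 = 98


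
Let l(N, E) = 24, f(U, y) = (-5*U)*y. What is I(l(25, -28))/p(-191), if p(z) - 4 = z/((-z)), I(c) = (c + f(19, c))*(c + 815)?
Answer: -630928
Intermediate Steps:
f(U, y) = -5*U*y
I(c) = -94*c*(815 + c) (I(c) = (c - 5*19*c)*(c + 815) = (c - 95*c)*(815 + c) = (-94*c)*(815 + c) = -94*c*(815 + c))
p(z) = 3 (p(z) = 4 + z/((-z)) = 4 + z*(-1/z) = 4 - 1 = 3)
I(l(25, -28))/p(-191) = (94*24*(-815 - 1*24))/3 = (94*24*(-815 - 24))*(1/3) = (94*24*(-839))*(1/3) = -1892784*1/3 = -630928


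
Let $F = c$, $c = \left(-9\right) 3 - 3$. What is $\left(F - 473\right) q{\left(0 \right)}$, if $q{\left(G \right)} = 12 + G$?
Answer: $-6036$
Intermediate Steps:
$c = -30$ ($c = -27 - 3 = -30$)
$F = -30$
$\left(F - 473\right) q{\left(0 \right)} = \left(-30 - 473\right) \left(12 + 0\right) = \left(-503\right) 12 = -6036$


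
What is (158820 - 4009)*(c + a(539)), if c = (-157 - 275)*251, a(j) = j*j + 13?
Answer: 28191392722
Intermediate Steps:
a(j) = 13 + j**2 (a(j) = j**2 + 13 = 13 + j**2)
c = -108432 (c = -432*251 = -108432)
(158820 - 4009)*(c + a(539)) = (158820 - 4009)*(-108432 + (13 + 539**2)) = 154811*(-108432 + (13 + 290521)) = 154811*(-108432 + 290534) = 154811*182102 = 28191392722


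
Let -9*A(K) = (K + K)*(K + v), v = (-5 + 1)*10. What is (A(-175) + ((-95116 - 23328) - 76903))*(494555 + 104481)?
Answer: -1098256428428/9 ≈ -1.2203e+11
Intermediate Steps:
v = -40 (v = -4*10 = -40)
A(K) = -2*K*(-40 + K)/9 (A(K) = -(K + K)*(K - 40)/9 = -2*K*(-40 + K)/9)
(A(-175) + ((-95116 - 23328) - 76903))*(494555 + 104481) = ((2/9)*(-175)*(40 - 1*(-175)) + ((-95116 - 23328) - 76903))*(494555 + 104481) = ((2/9)*(-175)*(40 + 175) + (-118444 - 76903))*599036 = ((2/9)*(-175)*215 - 195347)*599036 = (-75250/9 - 195347)*599036 = -1833373/9*599036 = -1098256428428/9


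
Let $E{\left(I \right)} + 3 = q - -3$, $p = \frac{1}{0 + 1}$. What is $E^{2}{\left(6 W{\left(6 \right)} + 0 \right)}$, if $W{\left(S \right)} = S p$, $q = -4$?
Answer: $16$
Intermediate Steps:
$p = 1$ ($p = 1^{-1} = 1$)
$W{\left(S \right)} = S$ ($W{\left(S \right)} = S 1 = S$)
$E{\left(I \right)} = -4$ ($E{\left(I \right)} = -3 - 1 = -4$)
$E^{2}{\left(6 W{\left(6 \right)} + 0 \right)} = \left(-4\right)^{2} = 16$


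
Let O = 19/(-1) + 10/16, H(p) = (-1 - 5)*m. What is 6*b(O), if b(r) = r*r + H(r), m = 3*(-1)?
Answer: 68283/32 ≈ 2133.8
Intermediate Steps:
m = -3
H(p) = 18 (H(p) = (-1 - 5)*(-3) = -6*(-3) = 18)
O = -147/8 (O = 19*(-1) + 10*(1/16) = -19 + 5/8 = -147/8 ≈ -18.375)
b(r) = 18 + r² (b(r) = r*r + 18 = r² + 18 = 18 + r²)
6*b(O) = 6*(18 + (-147/8)²) = 6*(18 + 21609/64) = 6*(22761/64) = 68283/32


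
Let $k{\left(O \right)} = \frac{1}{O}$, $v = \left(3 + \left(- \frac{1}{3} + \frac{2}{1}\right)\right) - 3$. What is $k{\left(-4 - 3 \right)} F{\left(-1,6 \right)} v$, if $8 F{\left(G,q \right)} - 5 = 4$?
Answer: $- \frac{15}{56} \approx -0.26786$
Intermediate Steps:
$F{\left(G,q \right)} = \frac{9}{8}$ ($F{\left(G,q \right)} = \frac{5}{8} + \frac{1}{8} \cdot 4 = \frac{5}{8} + \frac{1}{2} = \frac{9}{8}$)
$v = \frac{5}{3}$ ($v = \left(3 + \left(\left(-1\right) \frac{1}{3} + 2 \cdot 1\right)\right) - 3 = \left(3 + \left(- \frac{1}{3} + 2\right)\right) - 3 = \left(3 + \frac{5}{3}\right) - 3 = \frac{14}{3} - 3 = \frac{5}{3} \approx 1.6667$)
$k{\left(-4 - 3 \right)} F{\left(-1,6 \right)} v = \frac{1}{-4 - 3} \cdot \frac{9}{8} \cdot \frac{5}{3} = \frac{1}{-7} \cdot \frac{9}{8} \cdot \frac{5}{3} = \left(- \frac{1}{7}\right) \frac{9}{8} \cdot \frac{5}{3} = \left(- \frac{9}{56}\right) \frac{5}{3} = - \frac{15}{56}$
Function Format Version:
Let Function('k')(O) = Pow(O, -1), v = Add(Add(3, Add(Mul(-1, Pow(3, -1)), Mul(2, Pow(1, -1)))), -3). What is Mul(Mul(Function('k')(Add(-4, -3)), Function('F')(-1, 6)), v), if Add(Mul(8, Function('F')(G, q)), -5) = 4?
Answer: Rational(-15, 56) ≈ -0.26786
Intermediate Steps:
Function('F')(G, q) = Rational(9, 8) (Function('F')(G, q) = Add(Rational(5, 8), Mul(Rational(1, 8), 4)) = Add(Rational(5, 8), Rational(1, 2)) = Rational(9, 8))
v = Rational(5, 3) (v = Add(Add(3, Add(Mul(-1, Rational(1, 3)), Mul(2, 1))), -3) = Add(Add(3, Add(Rational(-1, 3), 2)), -3) = Add(Add(3, Rational(5, 3)), -3) = Add(Rational(14, 3), -3) = Rational(5, 3) ≈ 1.6667)
Mul(Mul(Function('k')(Add(-4, -3)), Function('F')(-1, 6)), v) = Mul(Mul(Pow(Add(-4, -3), -1), Rational(9, 8)), Rational(5, 3)) = Mul(Mul(Pow(-7, -1), Rational(9, 8)), Rational(5, 3)) = Mul(Mul(Rational(-1, 7), Rational(9, 8)), Rational(5, 3)) = Mul(Rational(-9, 56), Rational(5, 3)) = Rational(-15, 56)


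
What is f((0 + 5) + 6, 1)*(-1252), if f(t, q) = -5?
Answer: 6260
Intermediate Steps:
f((0 + 5) + 6, 1)*(-1252) = -5*(-1252) = 6260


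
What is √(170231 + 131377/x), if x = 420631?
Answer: √30119100679824078/420631 ≈ 412.59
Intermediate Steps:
√(170231 + 131377/x) = √(170231 + 131377/420631) = √(71604567138/420631) = √30119100679824078/420631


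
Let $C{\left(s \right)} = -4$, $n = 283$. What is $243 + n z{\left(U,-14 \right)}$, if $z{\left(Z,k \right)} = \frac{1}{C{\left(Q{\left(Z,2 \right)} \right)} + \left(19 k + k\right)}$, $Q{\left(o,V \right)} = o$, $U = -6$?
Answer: $\frac{68729}{284} \approx 242.0$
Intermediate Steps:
$z{\left(Z,k \right)} = \frac{1}{-4 + 20 k}$ ($z{\left(Z,k \right)} = \frac{1}{-4 + \left(19 k + k\right)} = \frac{1}{-4 + 20 k}$)
$243 + n z{\left(U,-14 \right)} = 243 + 283 \frac{1}{4 \left(-1 + 5 \left(-14\right)\right)} = 243 + 283 \frac{1}{4 \left(-1 - 70\right)} = 243 + 283 \frac{1}{4 \left(-71\right)} = 243 + 283 \cdot \frac{1}{4} \left(- \frac{1}{71}\right) = 243 + 283 \left(- \frac{1}{284}\right) = 243 - \frac{283}{284} = \frac{68729}{284}$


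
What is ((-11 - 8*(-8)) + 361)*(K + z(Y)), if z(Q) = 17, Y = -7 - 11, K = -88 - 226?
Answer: -122958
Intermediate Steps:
K = -314
Y = -18
((-11 - 8*(-8)) + 361)*(K + z(Y)) = ((-11 - 8*(-8)) + 361)*(-314 + 17) = ((-11 + 64) + 361)*(-297) = (53 + 361)*(-297) = 414*(-297) = -122958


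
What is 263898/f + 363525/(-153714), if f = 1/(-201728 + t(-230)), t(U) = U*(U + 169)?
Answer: -2537978351304527/51238 ≈ -4.9533e+10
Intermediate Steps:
t(U) = U*(169 + U)
f = -1/187698 (f = 1/(-201728 - 230*(169 - 230)) = 1/(-201728 - 230*(-61)) = 1/(-201728 + 14030) = 1/(-187698) = -1/187698 ≈ -5.3277e-6)
263898/f + 363525/(-153714) = 263898/(-1/187698) + 363525/(-153714) = 263898*(-187698) + 363525*(-1/153714) = -49533126804 - 121175/51238 = -2537978351304527/51238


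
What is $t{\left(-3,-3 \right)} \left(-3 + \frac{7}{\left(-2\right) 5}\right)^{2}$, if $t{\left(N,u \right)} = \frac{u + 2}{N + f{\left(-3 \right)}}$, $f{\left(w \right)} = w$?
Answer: $\frac{1369}{600} \approx 2.2817$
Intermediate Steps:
$t{\left(N,u \right)} = \frac{2 + u}{-3 + N}$ ($t{\left(N,u \right)} = \frac{u + 2}{N - 3} = \frac{2 + u}{-3 + N}$)
$t{\left(-3,-3 \right)} \left(-3 + \frac{7}{\left(-2\right) 5}\right)^{2} = \frac{2 - 3}{-3 - 3} \left(-3 + \frac{7}{\left(-2\right) 5}\right)^{2} = \frac{1}{-6} \left(-1\right) \left(-3 + \frac{7}{-10}\right)^{2} = \left(- \frac{1}{6}\right) \left(-1\right) \left(-3 + 7 \left(- \frac{1}{10}\right)\right)^{2} = \frac{\left(-3 - \frac{7}{10}\right)^{2}}{6} = \frac{\left(- \frac{37}{10}\right)^{2}}{6} = \frac{1}{6} \cdot \frac{1369}{100} = \frac{1369}{600}$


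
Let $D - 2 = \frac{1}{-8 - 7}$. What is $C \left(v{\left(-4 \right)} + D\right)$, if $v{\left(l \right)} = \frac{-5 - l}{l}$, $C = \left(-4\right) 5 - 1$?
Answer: $- \frac{917}{20} \approx -45.85$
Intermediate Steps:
$C = -21$ ($C = -20 - 1 = -21$)
$v{\left(l \right)} = \frac{-5 - l}{l}$
$D = \frac{29}{15}$ ($D = 2 + \frac{1}{-8 - 7} = 2 + \frac{1}{-15} = 2 - \frac{1}{15} = \frac{29}{15} \approx 1.9333$)
$C \left(v{\left(-4 \right)} + D\right) = - 21 \left(\frac{-5 - -4}{-4} + \frac{29}{15}\right) = - 21 \left(- \frac{-5 + 4}{4} + \frac{29}{15}\right) = - 21 \left(\left(- \frac{1}{4}\right) \left(-1\right) + \frac{29}{15}\right) = - 21 \left(\frac{1}{4} + \frac{29}{15}\right) = \left(-21\right) \frac{131}{60} = - \frac{917}{20}$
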